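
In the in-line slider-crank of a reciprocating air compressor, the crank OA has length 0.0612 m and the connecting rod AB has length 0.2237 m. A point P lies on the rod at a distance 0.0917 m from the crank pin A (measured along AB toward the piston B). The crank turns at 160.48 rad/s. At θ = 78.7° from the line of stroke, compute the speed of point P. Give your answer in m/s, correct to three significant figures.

9.92

ω = 160.5 rad/s.  Crank-pin speed |V_A| = rω = 9.8214 m/s, perpendicular to OA.
Rod angle: sinφ = −(r/L) sinθ ⇒ φ = -15.562°; ω_rod = −rω cosθ/√(L²−r²sin²θ) = -8.9302 rad/s.
V_P = V_A + ω_rod × AP, with AP = 0.0917 m along the rod.
Components: V_Px = −rω sinθ − a·ω_rod·sinφ = -9.8507 m/s;  V_Py = rω cosθ + a·ω_rod·cosφ = +1.1356 m/s.
|V_P| = √(V_Px² + V_Py²) = 9.9159 m/s.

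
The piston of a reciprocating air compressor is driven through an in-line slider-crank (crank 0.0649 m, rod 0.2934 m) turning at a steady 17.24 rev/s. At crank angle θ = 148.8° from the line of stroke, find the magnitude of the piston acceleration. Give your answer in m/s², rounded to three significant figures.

ω = 2π·17.2 = 108.3 rad/s
x(θ) = r cosθ + √(L² − r² sin²θ); with ω constant, a = ω²·d²x/dθ².
d²x/dθ² = −r cosθ − r²(cos2θ)/√u − r⁴ sin²2θ/(4u^{3/2}),  u = L² − r² sin²θ = 0.0849533 m².
Substituting r = 0.0649 m, L = 0.2934 m, θ = 148.8°: d²x/dθ² = +0.048677 m.
a = ω²·d²x/dθ² = (108.3)²·(+0.048677) = +571.16 m/s²;  |a| = 571.16 m/s².

571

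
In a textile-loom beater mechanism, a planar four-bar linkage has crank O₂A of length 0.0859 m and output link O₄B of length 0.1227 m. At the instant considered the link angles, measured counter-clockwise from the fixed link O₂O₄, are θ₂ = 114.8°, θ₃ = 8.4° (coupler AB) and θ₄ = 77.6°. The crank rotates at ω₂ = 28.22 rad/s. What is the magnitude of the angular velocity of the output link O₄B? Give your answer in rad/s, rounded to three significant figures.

20.3

ω₂ = 28.22 rad/s
Differentiating the loop-closure r₂e^{iθ₂}+r₃e^{iθ₃}=r₁+r₄e^{iθ₄} gives r₂ω₂e^{iθ₂}+r₃ω₃e^{iθ₃}=r₄ω₄e^{iθ₄}.
Eliminating the other unknown: ω₄ = r₂ω₂ sin(θ₂−θ₃) / [r₄ sin(θ₄−θ₃)].
Numerator sine = +0.95931; denominator sine = +0.93483.
Result = 0.0859·28.22·(+0.95931) / (0.1227·(+0.93483)) = +20.274 rad/s; magnitude 20.274 rad/s.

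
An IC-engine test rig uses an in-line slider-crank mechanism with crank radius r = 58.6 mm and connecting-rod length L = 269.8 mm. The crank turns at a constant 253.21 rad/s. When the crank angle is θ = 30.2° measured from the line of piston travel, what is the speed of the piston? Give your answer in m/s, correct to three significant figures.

8.87

ω = 253.2 rad/s
For an in-line slider-crank, x = r cosθ + √(L² − r² sin²θ), so v = −rω sinθ·[1 + r cosθ/√(L² − r² sin²θ)].
With r = 0.0586 m, L = 0.2698 m, θ = 30.2°: √(L² − r² sin²θ) = 0.26818 m.
v = −0.0586·253.2·0.50302·[1 + 0.0586·0.86427/0.26818] = -8.8734 m/s.
|v| = 8.8734 m/s.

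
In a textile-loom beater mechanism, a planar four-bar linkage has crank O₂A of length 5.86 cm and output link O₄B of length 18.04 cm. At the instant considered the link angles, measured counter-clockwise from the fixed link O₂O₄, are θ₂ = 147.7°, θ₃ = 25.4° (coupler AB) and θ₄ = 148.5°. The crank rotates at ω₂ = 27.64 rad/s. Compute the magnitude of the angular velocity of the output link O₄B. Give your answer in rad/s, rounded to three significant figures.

ω₂ = 27.64 rad/s
Differentiating the loop-closure r₂e^{iθ₂}+r₃e^{iθ₃}=r₁+r₄e^{iθ₄} gives r₂ω₂e^{iθ₂}+r₃ω₃e^{iθ₃}=r₄ω₄e^{iθ₄}.
Eliminating the other unknown: ω₄ = r₂ω₂ sin(θ₂−θ₃) / [r₄ sin(θ₄−θ₃)].
Numerator sine = +0.84526; denominator sine = +0.83772.
Result = 0.0586·27.64·(+0.84526) / (0.1804·(+0.83772)) = +9.0592 rad/s; magnitude 9.0592 rad/s.

9.06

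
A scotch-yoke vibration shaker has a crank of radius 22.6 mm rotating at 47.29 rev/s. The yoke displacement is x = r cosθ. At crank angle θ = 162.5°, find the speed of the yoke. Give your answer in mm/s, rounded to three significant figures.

2020

ω = 297.1 rad/s (from 47.29 rev/s).
x = r cosθ ⇒ ẋ = −rω sinθ.
|v| = rω|sinθ| = 0.0226·297.1·|sin 162.5°| = 2.0193 m/s = 2019.3 mm/s.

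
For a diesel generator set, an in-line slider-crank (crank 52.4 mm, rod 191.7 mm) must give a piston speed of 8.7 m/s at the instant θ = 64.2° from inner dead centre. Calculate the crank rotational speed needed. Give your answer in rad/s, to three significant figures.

For an in-line slider-crank, |v_piston| = rω|sinθ|·[1 + r cosθ/√(L² − r² sin²θ)].
With r = 0.0524 m, L = 0.1917 m, θ = 64.2°: the bracketed kinematic factor |dx/dθ| = 0.052967 m.
ω = v/|dx/dθ| = 8.7/0.052967 = 164.25 rad/s.

164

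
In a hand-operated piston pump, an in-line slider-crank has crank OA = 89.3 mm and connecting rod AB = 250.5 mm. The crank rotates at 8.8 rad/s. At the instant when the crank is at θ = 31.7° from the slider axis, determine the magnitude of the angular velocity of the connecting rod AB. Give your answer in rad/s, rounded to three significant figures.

ω = 8.8 rad/s
The rod makes angle φ with the slider axis where L sinφ = r sinθ; differentiating, L cosφ·φ̇ = r ω cosθ.
L cosφ = √(L² − r² sin²θ) = 0.24607 m.
|ω_rod| = r ω |cosθ| / √(L² − r² sin²θ) = 0.0893·8.8·0.85081/0.24607 = 2.7172 rad/s.

2.72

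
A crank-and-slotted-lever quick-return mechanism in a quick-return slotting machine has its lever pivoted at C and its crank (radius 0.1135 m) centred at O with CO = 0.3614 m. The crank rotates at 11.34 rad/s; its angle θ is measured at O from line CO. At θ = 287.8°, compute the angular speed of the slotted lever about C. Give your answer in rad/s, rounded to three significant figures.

1.71

ω = 11.34 rad/s
Crank pin A relative to C: A = (d + r cosθ, r sinθ); lever angle φ = atan2(r sinθ, d + r cosθ).
Differentiating tanφ: φ̇ = rω(d cosθ + r)/(d² + r² + 2dr cosθ).
d² + r² + 2dr cosθ = |CA|² = 0.168571 m²;  d cosθ + r = +0.22398 m.
|ω_lever| = |0.1135·11.34·+0.22398| / 0.168571 = 1.7101 rad/s.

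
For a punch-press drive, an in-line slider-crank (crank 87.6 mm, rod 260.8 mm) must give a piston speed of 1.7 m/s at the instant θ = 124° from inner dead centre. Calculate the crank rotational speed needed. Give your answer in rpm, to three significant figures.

For an in-line slider-crank, |v_piston| = rω|sinθ|·[1 + r cosθ/√(L² − r² sin²θ)].
With r = 0.0876 m, L = 0.2608 m, θ = 124°: the bracketed kinematic factor |dx/dθ| = 0.058421 m.
ω = v/|dx/dθ| = 1.7/0.058421 = 29.099 rad/s.
N = 60ω/(2π) = 277.88 rpm.

278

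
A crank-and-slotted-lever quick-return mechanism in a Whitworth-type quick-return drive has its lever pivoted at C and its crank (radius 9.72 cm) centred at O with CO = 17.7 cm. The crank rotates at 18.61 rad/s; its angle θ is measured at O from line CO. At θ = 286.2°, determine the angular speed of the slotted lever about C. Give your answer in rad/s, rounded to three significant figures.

5.26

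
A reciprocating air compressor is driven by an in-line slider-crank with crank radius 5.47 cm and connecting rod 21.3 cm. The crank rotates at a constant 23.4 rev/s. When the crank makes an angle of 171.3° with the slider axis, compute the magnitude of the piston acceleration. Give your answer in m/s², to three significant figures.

ω = 2π·23.4 = 147 rad/s
x(θ) = r cosθ + √(L² − r² sin²θ); with ω constant, a = ω²·d²x/dθ².
d²x/dθ² = −r cosθ − r²(cos2θ)/√u − r⁴ sin²2θ/(4u^{3/2}),  u = L² − r² sin²θ = 0.0453005 m².
Substituting r = 0.0547 m, L = 0.213 m, θ = 171.3°: d²x/dθ² = +0.040635 m.
a = ω²·d²x/dθ² = (147)²·(+0.040635) = +878.4 m/s²;  |a| = 878.4 m/s².

878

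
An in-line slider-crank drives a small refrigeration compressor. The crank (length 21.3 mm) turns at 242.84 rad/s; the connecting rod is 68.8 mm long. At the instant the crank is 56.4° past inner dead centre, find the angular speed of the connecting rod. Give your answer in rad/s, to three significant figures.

ω = 242.8 rad/s
The rod makes angle φ with the slider axis where L sinφ = r sinθ; differentiating, L cosφ·φ̇ = r ω cosθ.
L cosφ = √(L² − r² sin²θ) = 0.066473 m.
|ω_rod| = r ω |cosθ| / √(L² − r² sin²θ) = 0.0213·242.8·0.55339/0.066473 = 43.061 rad/s.

43.1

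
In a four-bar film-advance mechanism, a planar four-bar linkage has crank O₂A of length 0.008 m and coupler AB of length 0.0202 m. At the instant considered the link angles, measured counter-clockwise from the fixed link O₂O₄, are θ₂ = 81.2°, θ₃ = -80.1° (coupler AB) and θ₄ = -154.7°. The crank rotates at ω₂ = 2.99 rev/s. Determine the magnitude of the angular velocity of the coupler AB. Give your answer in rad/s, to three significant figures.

6.39

ω₂ = 18.79 rad/s (from 2.99 rev/s).
Differentiating the loop-closure r₂e^{iθ₂}+r₃e^{iθ₃}=r₁+r₄e^{iθ₄} gives r₂ω₂e^{iθ₂}+r₃ω₃e^{iθ₃}=r₄ω₄e^{iθ₄}.
Eliminating the other unknown: ω₃ = r₂ω₂ sin(θ₄−θ₂) / [r₃ sin(θ₃−θ₄)].
Numerator sine = +0.82806; denominator sine = +0.96410.
Result = 0.008·18.79·(+0.82806) / (0.0202·(+0.96410)) = +6.3905 rad/s; magnitude 6.3905 rad/s.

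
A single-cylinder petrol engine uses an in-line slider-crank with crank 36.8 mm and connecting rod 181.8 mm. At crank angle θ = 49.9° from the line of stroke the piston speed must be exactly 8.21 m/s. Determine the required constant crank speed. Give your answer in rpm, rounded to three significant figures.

2460

For an in-line slider-crank, |v_piston| = rω|sinθ|·[1 + r cosθ/√(L² − r² sin²θ)].
With r = 0.0368 m, L = 0.1818 m, θ = 49.9°: the bracketed kinematic factor |dx/dθ| = 0.031864 m.
ω = v/|dx/dθ| = 8.21/0.031864 = 257.66 rad/s.
N = 60ω/(2π) = 2460.4 rpm.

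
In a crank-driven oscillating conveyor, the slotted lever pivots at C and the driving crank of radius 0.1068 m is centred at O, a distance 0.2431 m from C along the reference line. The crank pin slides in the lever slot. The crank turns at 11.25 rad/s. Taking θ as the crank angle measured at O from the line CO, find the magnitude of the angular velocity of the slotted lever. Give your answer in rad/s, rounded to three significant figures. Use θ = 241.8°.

0.211

ω = 11.25 rad/s
Crank pin A relative to C: A = (d + r cosθ, r sinθ); lever angle φ = atan2(r sinθ, d + r cosθ).
Differentiating tanφ: φ̇ = rω(d cosθ + r)/(d² + r² + 2dr cosθ).
d² + r² + 2dr cosθ = |CA|² = 0.0459661 m²;  d cosθ + r = -0.0080771 m.
|ω_lever| = |0.1068·11.25·-0.0080771| / 0.0459661 = 0.21113 rad/s.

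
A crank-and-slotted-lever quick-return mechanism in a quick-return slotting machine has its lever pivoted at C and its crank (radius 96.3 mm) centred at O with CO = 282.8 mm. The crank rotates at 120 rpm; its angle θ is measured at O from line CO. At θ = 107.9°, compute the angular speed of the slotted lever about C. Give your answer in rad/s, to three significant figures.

0.157

ω = 12.57 rad/s (from 120 rpm).
Crank pin A relative to C: A = (d + r cosθ, r sinθ); lever angle φ = atan2(r sinθ, d + r cosθ).
Differentiating tanφ: φ̇ = rω(d cosθ + r)/(d² + r² + 2dr cosθ).
d² + r² + 2dr cosθ = |CA|² = 0.0725087 m²;  d cosθ + r = +0.0093795 m.
|ω_lever| = |0.0963·12.57·+0.0093795| / 0.0725087 = 0.15654 rad/s.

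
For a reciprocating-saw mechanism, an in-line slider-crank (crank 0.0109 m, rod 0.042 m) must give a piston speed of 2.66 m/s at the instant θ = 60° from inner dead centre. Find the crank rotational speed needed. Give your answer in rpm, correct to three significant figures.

For an in-line slider-crank, |v_piston| = rω|sinθ|·[1 + r cosθ/√(L² − r² sin²θ)].
With r = 0.0109 m, L = 0.042 m, θ = 60°: the bracketed kinematic factor |dx/dθ| = 0.010697 m.
ω = v/|dx/dθ| = 2.66/0.010697 = 248.67 rad/s.
N = 60ω/(2π) = 2374.7 rpm.

2370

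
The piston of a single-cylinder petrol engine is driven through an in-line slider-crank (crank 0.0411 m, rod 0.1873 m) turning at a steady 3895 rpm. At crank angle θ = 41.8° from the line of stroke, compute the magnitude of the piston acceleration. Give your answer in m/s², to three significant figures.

5280

ω = 2π·3895/60 = 407.9 rad/s
x(θ) = r cosθ + √(L² − r² sin²θ); with ω constant, a = ω²·d²x/dθ².
d²x/dθ² = −r cosθ − r²(cos2θ)/√u − r⁴ sin²2θ/(4u^{3/2}),  u = L² − r² sin²θ = 0.0343308 m².
Substituting r = 0.0411 m, L = 0.1873 m, θ = 41.8°: d²x/dθ² = -0.031766 m.
a = ω²·d²x/dθ² = (407.9)²·(-0.031766) = -5284.9 m/s²;  |a| = 5284.9 m/s².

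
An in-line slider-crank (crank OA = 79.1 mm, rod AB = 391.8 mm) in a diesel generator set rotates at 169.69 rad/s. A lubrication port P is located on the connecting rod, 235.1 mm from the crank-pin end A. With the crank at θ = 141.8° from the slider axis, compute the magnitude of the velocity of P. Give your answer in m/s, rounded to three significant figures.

8.61

ω = 169.7 rad/s.  Crank-pin speed |V_A| = rω = 13.422 m/s, perpendicular to OA.
Rod angle: sinφ = −(r/L) sinθ ⇒ φ = -7.172°; ω_rod = −rω cosθ/√(L²−r²sin²θ) = +27.135 rad/s.
V_P = V_A + ω_rod × AP, with AP = 0.2351 m along the rod.
Components: V_Px = −rω sinθ − a·ω_rod·sinφ = -7.5041 m/s;  V_Py = rω cosθ + a·ω_rod·cosφ = -4.2187 m/s.
|V_P| = √(V_Px² + V_Py²) = 8.6087 m/s.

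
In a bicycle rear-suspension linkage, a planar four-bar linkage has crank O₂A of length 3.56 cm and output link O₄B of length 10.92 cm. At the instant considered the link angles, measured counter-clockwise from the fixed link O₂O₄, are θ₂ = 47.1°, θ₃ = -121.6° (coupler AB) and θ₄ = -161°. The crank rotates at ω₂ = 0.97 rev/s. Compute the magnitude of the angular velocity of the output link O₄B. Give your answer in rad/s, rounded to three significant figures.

ω₂ = 6.095 rad/s (from 0.97 rev/s).
Differentiating the loop-closure r₂e^{iθ₂}+r₃e^{iθ₃}=r₁+r₄e^{iθ₄} gives r₂ω₂e^{iθ₂}+r₃ω₃e^{iθ₃}=r₄ω₄e^{iθ₄}.
Eliminating the other unknown: ω₄ = r₂ω₂ sin(θ₂−θ₃) / [r₄ sin(θ₄−θ₃)].
Numerator sine = +0.19595; denominator sine = -0.63473.
Result = 0.0356·6.095·(+0.19595) / (0.1092·(-0.63473)) = -0.61338 rad/s; magnitude 0.61338 rad/s.

0.613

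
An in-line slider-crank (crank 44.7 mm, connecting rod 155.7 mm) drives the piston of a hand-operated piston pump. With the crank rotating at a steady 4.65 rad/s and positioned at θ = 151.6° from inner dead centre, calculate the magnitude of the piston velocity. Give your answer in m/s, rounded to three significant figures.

ω = 4.65 rad/s
For an in-line slider-crank, x = r cosθ + √(L² − r² sin²θ), so v = −rω sinθ·[1 + r cosθ/√(L² − r² sin²θ)].
With r = 0.0447 m, L = 0.1557 m, θ = 151.6°: √(L² − r² sin²θ) = 0.15424 m.
v = −0.0447·4.65·0.47562·[1 + 0.0447·-0.87965/0.15424] = -0.073659 m/s.
|v| = 0.073659 m/s.

0.0737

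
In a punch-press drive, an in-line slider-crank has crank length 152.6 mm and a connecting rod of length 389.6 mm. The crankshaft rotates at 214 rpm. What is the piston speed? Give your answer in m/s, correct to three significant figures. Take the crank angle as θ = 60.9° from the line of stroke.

3.59

ω = 2π·214/60 = 22.41 rad/s
For an in-line slider-crank, x = r cosθ + √(L² − r² sin²θ), so v = −rω sinθ·[1 + r cosθ/√(L² − r² sin²θ)].
With r = 0.1526 m, L = 0.3896 m, θ = 60.9°: √(L² − r² sin²θ) = 0.36607 m.
v = −0.1526·22.41·0.87377·[1 + 0.1526·0.48634/0.36607] = -3.5939 m/s.
|v| = 3.5939 m/s.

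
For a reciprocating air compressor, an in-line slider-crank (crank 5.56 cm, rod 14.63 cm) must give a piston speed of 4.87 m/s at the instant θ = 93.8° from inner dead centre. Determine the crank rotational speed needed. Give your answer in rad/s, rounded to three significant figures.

For an in-line slider-crank, |v_piston| = rω|sinθ|·[1 + r cosθ/√(L² − r² sin²θ)].
With r = 0.0556 m, L = 0.1463 m, θ = 93.8°: the bracketed kinematic factor |dx/dθ| = 0.053968 m.
ω = v/|dx/dθ| = 4.87/0.053968 = 90.239 rad/s.

90.2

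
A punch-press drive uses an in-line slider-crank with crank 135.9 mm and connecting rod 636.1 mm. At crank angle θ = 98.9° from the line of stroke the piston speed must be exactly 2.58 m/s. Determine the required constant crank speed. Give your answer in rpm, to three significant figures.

For an in-line slider-crank, |v_piston| = rω|sinθ|·[1 + r cosθ/√(L² − r² sin²θ)].
With r = 0.1359 m, L = 0.6361 m, θ = 98.9°: the bracketed kinematic factor |dx/dθ| = 0.12972 m.
ω = v/|dx/dθ| = 2.58/0.12972 = 19.888 rad/s.
N = 60ω/(2π) = 189.92 rpm.

190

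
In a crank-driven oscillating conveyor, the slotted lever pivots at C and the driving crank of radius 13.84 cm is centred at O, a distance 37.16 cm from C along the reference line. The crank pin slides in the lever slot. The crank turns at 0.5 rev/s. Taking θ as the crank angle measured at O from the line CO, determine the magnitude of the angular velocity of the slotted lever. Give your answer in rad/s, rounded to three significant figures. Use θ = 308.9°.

0.729

ω = 3.142 rad/s (from 0.5 rev/s).
Crank pin A relative to C: A = (d + r cosθ, r sinθ); lever angle φ = atan2(r sinθ, d + r cosθ).
Differentiating tanφ: φ̇ = rω(d cosθ + r)/(d² + r² + 2dr cosθ).
d² + r² + 2dr cosθ = |CA|² = 0.221833 m²;  d cosθ + r = +0.37175 m.
|ω_lever| = |0.1384·3.142·+0.37175| / 0.221833 = 0.72864 rad/s.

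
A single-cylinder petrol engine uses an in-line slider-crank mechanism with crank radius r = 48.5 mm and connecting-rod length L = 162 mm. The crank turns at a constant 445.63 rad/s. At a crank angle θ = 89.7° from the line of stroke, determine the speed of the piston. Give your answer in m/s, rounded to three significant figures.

ω = 445.6 rad/s
For an in-line slider-crank, x = r cosθ + √(L² − r² sin²θ), so v = −rω sinθ·[1 + r cosθ/√(L² − r² sin²θ)].
With r = 0.0485 m, L = 0.162 m, θ = 89.7°: √(L² − r² sin²θ) = 0.15457 m.
v = −0.0485·445.6·0.99999·[1 + 0.0485·0.00524/0.15457] = -21.648 m/s.
|v| = 21.648 m/s.

21.6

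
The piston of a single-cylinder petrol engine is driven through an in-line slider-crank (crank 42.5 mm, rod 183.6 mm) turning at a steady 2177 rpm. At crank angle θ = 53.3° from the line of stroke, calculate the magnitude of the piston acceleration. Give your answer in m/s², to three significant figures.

1180

ω = 2π·2177/60 = 228 rad/s
x(θ) = r cosθ + √(L² − r² sin²θ); with ω constant, a = ω²·d²x/dθ².
d²x/dθ² = −r cosθ − r²(cos2θ)/√u − r⁴ sin²2θ/(4u^{3/2}),  u = L² − r² sin²θ = 0.0325478 m².
Substituting r = 0.0425 m, L = 0.1836 m, θ = 53.3°: d²x/dθ² = -0.022666 m.
a = ω²·d²x/dθ² = (228)²·(-0.022666) = -1178 m/s²;  |a| = 1178 m/s².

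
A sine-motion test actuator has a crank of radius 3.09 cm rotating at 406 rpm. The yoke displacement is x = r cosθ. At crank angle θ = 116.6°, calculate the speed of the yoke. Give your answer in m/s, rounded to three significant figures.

1.17

ω = 42.52 rad/s (from 406 rpm).
x = r cosθ ⇒ ẋ = −rω sinθ.
|v| = rω|sinθ| = 0.0309·42.52·|sin 116.6°| = 1.1747 m/s.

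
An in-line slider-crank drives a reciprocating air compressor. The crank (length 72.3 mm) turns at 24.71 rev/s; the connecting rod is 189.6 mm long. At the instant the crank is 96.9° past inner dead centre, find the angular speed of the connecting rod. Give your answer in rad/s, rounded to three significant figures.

ω = 155.3 rad/s (converted from 24.71 rev/s).
The rod makes angle φ with the slider axis where L sinφ = r sinθ; differentiating, L cosφ·φ̇ = r ω cosθ.
L cosφ = √(L² − r² sin²θ) = 0.17549 m.
|ω_rod| = r ω |cosθ| / √(L² − r² sin²θ) = 0.0723·155.3·0.12014/0.17549 = 7.6845 rad/s.

7.68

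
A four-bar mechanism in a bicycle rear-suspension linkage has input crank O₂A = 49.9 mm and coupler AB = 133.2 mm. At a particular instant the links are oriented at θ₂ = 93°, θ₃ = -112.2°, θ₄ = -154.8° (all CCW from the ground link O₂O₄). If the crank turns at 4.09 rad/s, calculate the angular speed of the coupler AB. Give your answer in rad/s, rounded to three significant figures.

ω₂ = 4.09 rad/s
Differentiating the loop-closure r₂e^{iθ₂}+r₃e^{iθ₃}=r₁+r₄e^{iθ₄} gives r₂ω₂e^{iθ₂}+r₃ω₃e^{iθ₃}=r₄ω₄e^{iθ₄}.
Eliminating the other unknown: ω₃ = r₂ω₂ sin(θ₄−θ₂) / [r₃ sin(θ₃−θ₄)].
Numerator sine = +0.92587; denominator sine = +0.67688.
Result = 0.0499·4.09·(+0.92587) / (0.1332·(+0.67688)) = +2.0959 rad/s; magnitude 2.0959 rad/s.

2.10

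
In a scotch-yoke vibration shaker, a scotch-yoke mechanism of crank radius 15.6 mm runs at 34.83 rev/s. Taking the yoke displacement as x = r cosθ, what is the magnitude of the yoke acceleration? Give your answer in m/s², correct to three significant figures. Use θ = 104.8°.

ω = 218.8 rad/s (from 34.83 rev/s).
x = r cosθ ⇒ ẍ = −rω² cosθ (ω constant).
|a| = rω²|cosθ| = 0.0156·(218.8)²·|cos 104.8°| = 190.85 m/s².

191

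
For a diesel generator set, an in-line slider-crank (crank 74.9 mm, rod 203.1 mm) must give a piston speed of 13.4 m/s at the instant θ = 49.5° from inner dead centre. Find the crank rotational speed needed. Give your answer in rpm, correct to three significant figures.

For an in-line slider-crank, |v_piston| = rω|sinθ|·[1 + r cosθ/√(L² − r² sin²θ)].
With r = 0.0749 m, L = 0.2031 m, θ = 49.5°: the bracketed kinematic factor |dx/dθ| = 0.071166 m.
ω = v/|dx/dθ| = 13.4/0.071166 = 188.29 rad/s.
N = 60ω/(2π) = 1798.1 rpm.

1800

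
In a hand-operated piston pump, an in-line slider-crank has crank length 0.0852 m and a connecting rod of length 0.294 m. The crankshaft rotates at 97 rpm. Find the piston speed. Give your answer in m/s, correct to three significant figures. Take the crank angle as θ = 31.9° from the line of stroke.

0.571

ω = 2π·97/60 = 10.16 rad/s
For an in-line slider-crank, x = r cosθ + √(L² − r² sin²θ), so v = −rω sinθ·[1 + r cosθ/√(L² − r² sin²θ)].
With r = 0.0852 m, L = 0.294 m, θ = 31.9°: √(L² − r² sin²θ) = 0.29053 m.
v = −0.0852·10.16·0.52844·[1 + 0.0852·0.84897/0.29053] = -0.5712 m/s.
|v| = 0.5712 m/s.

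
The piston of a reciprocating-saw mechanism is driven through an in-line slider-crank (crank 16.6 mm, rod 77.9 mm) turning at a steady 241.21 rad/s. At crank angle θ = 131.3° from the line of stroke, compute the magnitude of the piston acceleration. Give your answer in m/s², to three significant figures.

ω = 241.2 rad/s
x(θ) = r cosθ + √(L² − r² sin²θ); with ω constant, a = ω²·d²x/dθ².
d²x/dθ² = −r cosθ − r²(cos2θ)/√u − r⁴ sin²2θ/(4u^{3/2}),  u = L² − r² sin²θ = 0.00591288 m².
Substituting r = 0.0166 m, L = 0.0779 m, θ = 131.3°: d²x/dθ² = +0.011377 m.
a = ω²·d²x/dθ² = (241.2)²·(+0.011377) = +661.91 m/s²;  |a| = 661.91 m/s².

662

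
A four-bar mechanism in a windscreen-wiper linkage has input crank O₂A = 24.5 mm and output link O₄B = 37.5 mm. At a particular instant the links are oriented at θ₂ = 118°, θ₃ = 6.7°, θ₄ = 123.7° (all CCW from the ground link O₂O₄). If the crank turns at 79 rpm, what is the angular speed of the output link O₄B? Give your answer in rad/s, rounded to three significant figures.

5.65

ω₂ = 8.273 rad/s (from 79 rpm).
Differentiating the loop-closure r₂e^{iθ₂}+r₃e^{iθ₃}=r₁+r₄e^{iθ₄} gives r₂ω₂e^{iθ₂}+r₃ω₃e^{iθ₃}=r₄ω₄e^{iθ₄}.
Eliminating the other unknown: ω₄ = r₂ω₂ sin(θ₂−θ₃) / [r₄ sin(θ₄−θ₃)].
Numerator sine = +0.93169; denominator sine = +0.89101.
Result = 0.0245·8.273·(+0.93169) / (0.0375·(+0.89101)) = +5.6517 rad/s; magnitude 5.6517 rad/s.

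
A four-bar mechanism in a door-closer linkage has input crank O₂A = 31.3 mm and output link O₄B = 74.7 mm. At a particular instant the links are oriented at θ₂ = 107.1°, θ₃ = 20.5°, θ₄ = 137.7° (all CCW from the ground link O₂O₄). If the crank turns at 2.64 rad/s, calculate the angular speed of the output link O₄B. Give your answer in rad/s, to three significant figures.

1.24

ω₂ = 2.64 rad/s
Differentiating the loop-closure r₂e^{iθ₂}+r₃e^{iθ₃}=r₁+r₄e^{iθ₄} gives r₂ω₂e^{iθ₂}+r₃ω₃e^{iθ₃}=r₄ω₄e^{iθ₄}.
Eliminating the other unknown: ω₄ = r₂ω₂ sin(θ₂−θ₃) / [r₄ sin(θ₄−θ₃)].
Numerator sine = +0.99824; denominator sine = +0.88942.
Result = 0.0313·2.64·(+0.99824) / (0.0747·(+0.88942)) = +1.2415 rad/s; magnitude 1.2415 rad/s.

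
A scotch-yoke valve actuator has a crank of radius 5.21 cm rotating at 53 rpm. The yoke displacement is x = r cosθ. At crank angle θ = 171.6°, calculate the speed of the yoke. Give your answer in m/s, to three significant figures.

ω = 5.55 rad/s (from 53 rpm).
x = r cosθ ⇒ ẋ = −rω sinθ.
|v| = rω|sinθ| = 0.0521·5.55·|sin 171.6°| = 0.042242 m/s.

0.0422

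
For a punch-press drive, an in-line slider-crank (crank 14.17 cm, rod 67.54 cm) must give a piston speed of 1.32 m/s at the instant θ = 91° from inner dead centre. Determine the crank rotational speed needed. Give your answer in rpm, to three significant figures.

89.3

For an in-line slider-crank, |v_piston| = rω|sinθ|·[1 + r cosθ/√(L² − r² sin²θ)].
With r = 0.1417 m, L = 0.6754 m, θ = 91°: the bracketed kinematic factor |dx/dθ| = 0.14115 m.
ω = v/|dx/dθ| = 1.32/0.14115 = 9.3519 rad/s.
N = 60ω/(2π) = 89.304 rpm.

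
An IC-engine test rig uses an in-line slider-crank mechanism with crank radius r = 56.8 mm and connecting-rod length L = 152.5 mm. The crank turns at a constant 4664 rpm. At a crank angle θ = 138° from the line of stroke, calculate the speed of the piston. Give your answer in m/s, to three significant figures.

ω = 2π·4664/60 = 488.4 rad/s
For an in-line slider-crank, x = r cosθ + √(L² − r² sin²θ), so v = −rω sinθ·[1 + r cosθ/√(L² − r² sin²θ)].
With r = 0.0568 m, L = 0.1525 m, θ = 138°: √(L² − r² sin²θ) = 0.14769 m.
v = −0.0568·488.4·0.66913·[1 + 0.0568·-0.74314/0.14769] = -13.257 m/s.
|v| = 13.257 m/s.

13.3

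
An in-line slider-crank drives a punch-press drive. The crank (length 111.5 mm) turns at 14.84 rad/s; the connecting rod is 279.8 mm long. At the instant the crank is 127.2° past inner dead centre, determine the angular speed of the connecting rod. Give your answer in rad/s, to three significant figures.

ω = 14.84 rad/s
The rod makes angle φ with the slider axis where L sinφ = r sinθ; differentiating, L cosφ·φ̇ = r ω cosθ.
L cosφ = √(L² − r² sin²θ) = 0.26533 m.
|ω_rod| = r ω |cosθ| / √(L² − r² sin²θ) = 0.1115·14.84·0.60460/0.26533 = 3.7704 rad/s.

3.77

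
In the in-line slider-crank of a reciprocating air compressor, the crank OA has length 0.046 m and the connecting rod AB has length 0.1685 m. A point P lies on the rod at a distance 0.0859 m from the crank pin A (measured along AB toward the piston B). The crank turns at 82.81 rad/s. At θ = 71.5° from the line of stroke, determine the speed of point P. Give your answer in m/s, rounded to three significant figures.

3.82

ω = 82.81 rad/s.  Crank-pin speed |V_A| = rω = 3.8093 m/s, perpendicular to OA.
Rod angle: sinφ = −(r/L) sinθ ⇒ φ = -15.004°; ω_rod = −rω cosθ/√(L²−r²sin²θ) = -7.4265 rad/s.
V_P = V_A + ω_rod × AP, with AP = 0.0859 m along the rod.
Components: V_Px = −rω sinθ − a·ω_rod·sinφ = -3.7776 m/s;  V_Py = rω cosθ + a·ω_rod·cosφ = +0.59251 m/s.
|V_P| = √(V_Px² + V_Py²) = 3.8238 m/s.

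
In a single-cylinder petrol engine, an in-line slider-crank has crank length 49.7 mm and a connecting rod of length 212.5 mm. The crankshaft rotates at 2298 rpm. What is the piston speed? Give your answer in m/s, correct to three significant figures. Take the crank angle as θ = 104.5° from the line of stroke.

ω = 2π·2298/60 = 240.6 rad/s
For an in-line slider-crank, x = r cosθ + √(L² − r² sin²θ), so v = −rω sinθ·[1 + r cosθ/√(L² − r² sin²θ)].
With r = 0.0497 m, L = 0.2125 m, θ = 104.5°: √(L² − r² sin²θ) = 0.20698 m.
v = −0.0497·240.6·0.96815·[1 + 0.0497·-0.25038/0.20698] = -10.883 m/s.
|v| = 10.883 m/s.

10.9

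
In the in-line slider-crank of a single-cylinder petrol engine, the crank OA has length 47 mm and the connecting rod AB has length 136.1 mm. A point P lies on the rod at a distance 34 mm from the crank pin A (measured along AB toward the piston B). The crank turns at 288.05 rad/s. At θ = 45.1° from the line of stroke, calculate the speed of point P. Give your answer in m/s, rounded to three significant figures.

12.5

ω = 288.1 rad/s.  Crank-pin speed |V_A| = rω = 13.538 m/s, perpendicular to OA.
Rod angle: sinφ = −(r/L) sinθ ⇒ φ = -14.159°; ω_rod = −rω cosθ/√(L²−r²sin²θ) = -72.415 rad/s.
V_P = V_A + ω_rod × AP, with AP = 0.034 m along the rod.
Components: V_Px = −rω sinθ − a·ω_rod·sinφ = -10.192 m/s;  V_Py = rω cosθ + a·ω_rod·cosφ = +7.169 m/s.
|V_P| = √(V_Px² + V_Py²) = 12.461 m/s.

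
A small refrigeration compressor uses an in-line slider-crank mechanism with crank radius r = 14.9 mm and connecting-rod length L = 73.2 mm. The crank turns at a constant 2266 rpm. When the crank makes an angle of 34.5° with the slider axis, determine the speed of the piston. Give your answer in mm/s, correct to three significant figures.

2340

ω = 2π·2266/60 = 237.3 rad/s
For an in-line slider-crank, x = r cosθ + √(L² − r² sin²θ), so v = −rω sinθ·[1 + r cosθ/√(L² − r² sin²θ)].
With r = 0.0149 m, L = 0.0732 m, θ = 34.5°: √(L² − r² sin²θ) = 0.072712 m.
v = −0.0149·237.3·0.56641·[1 + 0.0149·0.82413/0.072712] = -2.3408 m/s.
|v| = 2.3408 m/s = 2340.8 mm/s.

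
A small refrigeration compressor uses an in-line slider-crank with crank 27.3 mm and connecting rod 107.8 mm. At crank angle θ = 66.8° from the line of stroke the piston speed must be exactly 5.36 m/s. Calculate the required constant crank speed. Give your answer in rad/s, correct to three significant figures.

For an in-line slider-crank, |v_piston| = rω|sinθ|·[1 + r cosθ/√(L² − r² sin²θ)].
With r = 0.0273 m, L = 0.1078 m, θ = 66.8°: the bracketed kinematic factor |dx/dθ| = 0.027666 m.
ω = v/|dx/dθ| = 5.36/0.027666 = 193.74 rad/s.

194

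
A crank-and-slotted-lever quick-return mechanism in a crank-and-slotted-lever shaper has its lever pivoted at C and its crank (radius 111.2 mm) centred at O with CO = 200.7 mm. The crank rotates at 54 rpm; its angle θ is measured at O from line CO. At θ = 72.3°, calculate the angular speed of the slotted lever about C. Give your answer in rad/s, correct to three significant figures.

1.64

ω = 5.655 rad/s (from 54 rpm).
Crank pin A relative to C: A = (d + r cosθ, r sinθ); lever angle φ = atan2(r sinθ, d + r cosθ).
Differentiating tanφ: φ̇ = rω(d cosθ + r)/(d² + r² + 2dr cosθ).
d² + r² + 2dr cosθ = |CA|² = 0.0662167 m²;  d cosθ + r = +0.17222 m.
|ω_lever| = |0.1112·5.655·+0.17222| / 0.0662167 = 1.6355 rad/s.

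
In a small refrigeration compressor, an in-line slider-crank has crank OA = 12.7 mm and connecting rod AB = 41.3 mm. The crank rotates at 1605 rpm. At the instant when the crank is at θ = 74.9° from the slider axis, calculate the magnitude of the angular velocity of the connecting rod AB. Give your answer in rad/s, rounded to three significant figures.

ω = 168.1 rad/s (converted from 1605 rpm).
The rod makes angle φ with the slider axis where L sinφ = r sinθ; differentiating, L cosφ·φ̇ = r ω cosθ.
L cosφ = √(L² − r² sin²θ) = 0.039438 m.
|ω_rod| = r ω |cosθ| / √(L² − r² sin²θ) = 0.0127·168.1·0.26050/0.039438 = 14.1 rad/s.

14.1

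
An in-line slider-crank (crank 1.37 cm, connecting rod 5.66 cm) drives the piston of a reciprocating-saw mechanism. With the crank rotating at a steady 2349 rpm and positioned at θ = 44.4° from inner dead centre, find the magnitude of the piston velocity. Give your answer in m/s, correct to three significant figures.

ω = 2π·2349/60 = 246 rad/s
For an in-line slider-crank, x = r cosθ + √(L² − r² sin²θ), so v = −rω sinθ·[1 + r cosθ/√(L² − r² sin²θ)].
With r = 0.0137 m, L = 0.0566 m, θ = 44.4°: √(L² − r² sin²θ) = 0.055782 m.
v = −0.0137·246·0.69966·[1 + 0.0137·0.71447/0.055782] = -2.7716 m/s.
|v| = 2.7716 m/s.

2.77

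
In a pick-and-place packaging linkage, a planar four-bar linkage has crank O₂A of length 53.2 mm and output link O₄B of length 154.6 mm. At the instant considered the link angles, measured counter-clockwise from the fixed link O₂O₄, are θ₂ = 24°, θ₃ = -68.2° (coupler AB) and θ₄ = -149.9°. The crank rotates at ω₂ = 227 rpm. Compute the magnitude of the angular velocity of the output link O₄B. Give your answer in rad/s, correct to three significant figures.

ω₂ = 23.77 rad/s (from 227 rpm).
Differentiating the loop-closure r₂e^{iθ₂}+r₃e^{iθ₃}=r₁+r₄e^{iθ₄} gives r₂ω₂e^{iθ₂}+r₃ω₃e^{iθ₃}=r₄ω₄e^{iθ₄}.
Eliminating the other unknown: ω₄ = r₂ω₂ sin(θ₂−θ₃) / [r₄ sin(θ₄−θ₃)].
Numerator sine = +0.99926; denominator sine = -0.98953.
Result = 0.0532·23.77·(+0.99926) / (0.1546·(-0.98953)) = -8.2606 rad/s; magnitude 8.2606 rad/s.

8.26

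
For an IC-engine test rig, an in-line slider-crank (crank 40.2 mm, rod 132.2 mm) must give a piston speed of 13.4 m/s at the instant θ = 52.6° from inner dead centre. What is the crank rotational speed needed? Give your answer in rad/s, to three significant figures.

353

For an in-line slider-crank, |v_piston| = rω|sinθ|·[1 + r cosθ/√(L² − r² sin²θ)].
With r = 0.0402 m, L = 0.1322 m, θ = 52.6°: the bracketed kinematic factor |dx/dθ| = 0.038014 m.
ω = v/|dx/dθ| = 13.4/0.038014 = 352.5 rad/s.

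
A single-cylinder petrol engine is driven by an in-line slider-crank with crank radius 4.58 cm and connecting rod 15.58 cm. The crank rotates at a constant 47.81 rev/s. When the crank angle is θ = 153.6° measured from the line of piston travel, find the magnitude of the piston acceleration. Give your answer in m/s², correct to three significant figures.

ω = 2π·47.8 = 300.4 rad/s
x(θ) = r cosθ + √(L² − r² sin²θ); with ω constant, a = ω²·d²x/dθ².
d²x/dθ² = −r cosθ − r²(cos2θ)/√u − r⁴ sin²2θ/(4u^{3/2}),  u = L² − r² sin²θ = 0.0238589 m².
Substituting r = 0.0458 m, L = 0.1558 m, θ = 153.6°: d²x/dθ² = +0.032624 m.
a = ω²·d²x/dθ² = (300.4)²·(+0.032624) = +2943.9 m/s²;  |a| = 2943.9 m/s².

2940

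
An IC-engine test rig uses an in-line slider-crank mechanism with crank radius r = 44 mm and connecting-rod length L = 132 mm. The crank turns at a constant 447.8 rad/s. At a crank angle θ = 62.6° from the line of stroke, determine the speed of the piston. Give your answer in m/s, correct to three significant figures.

20.3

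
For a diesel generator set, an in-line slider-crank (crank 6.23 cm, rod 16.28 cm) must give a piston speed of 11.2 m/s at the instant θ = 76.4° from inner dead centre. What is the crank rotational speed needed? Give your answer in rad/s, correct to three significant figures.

For an in-line slider-crank, |v_piston| = rω|sinθ|·[1 + r cosθ/√(L² − r² sin²θ)].
With r = 0.0623 m, L = 0.1628 m, θ = 76.4°: the bracketed kinematic factor |dx/dθ| = 0.066423 m.
ω = v/|dx/dθ| = 11.2/0.066423 = 168.62 rad/s.

169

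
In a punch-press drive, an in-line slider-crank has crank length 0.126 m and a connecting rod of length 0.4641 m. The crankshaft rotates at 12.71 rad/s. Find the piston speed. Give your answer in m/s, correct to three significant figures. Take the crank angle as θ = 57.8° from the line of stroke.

ω = 12.71 rad/s
For an in-line slider-crank, x = r cosθ + √(L² − r² sin²θ), so v = −rω sinθ·[1 + r cosθ/√(L² − r² sin²θ)].
With r = 0.126 m, L = 0.4641 m, θ = 57.8°: √(L² − r² sin²θ) = 0.45169 m.
v = −0.126·12.71·0.84619·[1 + 0.126·0.53288/0.45169] = -1.5566 m/s.
|v| = 1.5566 m/s.

1.56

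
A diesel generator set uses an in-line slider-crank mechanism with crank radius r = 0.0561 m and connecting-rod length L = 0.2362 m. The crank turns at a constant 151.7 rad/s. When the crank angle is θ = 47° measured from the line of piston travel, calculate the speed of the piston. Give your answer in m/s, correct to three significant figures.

7.25

ω = 151.7 rad/s
For an in-line slider-crank, x = r cosθ + √(L² − r² sin²θ), so v = −rω sinθ·[1 + r cosθ/√(L² − r² sin²θ)].
With r = 0.0561 m, L = 0.2362 m, θ = 47°: √(L² − r² sin²θ) = 0.23261 m.
v = −0.0561·151.7·0.73135·[1 + 0.0561·0.68200/0.23261] = -7.2478 m/s.
|v| = 7.2478 m/s.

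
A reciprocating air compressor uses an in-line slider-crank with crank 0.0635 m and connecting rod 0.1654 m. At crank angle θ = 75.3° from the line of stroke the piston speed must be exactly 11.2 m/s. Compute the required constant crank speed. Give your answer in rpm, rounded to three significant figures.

1580

For an in-line slider-crank, |v_piston| = rω|sinθ|·[1 + r cosθ/√(L² − r² sin²θ)].
With r = 0.0635 m, L = 0.1654 m, θ = 75.3°: the bracketed kinematic factor |dx/dθ| = 0.067866 m.
ω = v/|dx/dθ| = 11.2/0.067866 = 165.03 rad/s.
N = 60ω/(2π) = 1575.9 rpm.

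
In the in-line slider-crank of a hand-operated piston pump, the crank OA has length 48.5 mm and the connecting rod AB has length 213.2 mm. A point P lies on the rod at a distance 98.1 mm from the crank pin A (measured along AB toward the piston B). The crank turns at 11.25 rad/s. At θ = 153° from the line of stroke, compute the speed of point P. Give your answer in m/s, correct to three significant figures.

ω = 11.25 rad/s.  Crank-pin speed |V_A| = rω = 0.54563 m/s, perpendicular to OA.
Rod angle: sinφ = −(r/L) sinθ ⇒ φ = -5.928°; ω_rod = −rω cosθ/√(L²−r²sin²θ) = +2.2925 rad/s.
V_P = V_A + ω_rod × AP, with AP = 0.0981 m along the rod.
Components: V_Px = −rω sinθ − a·ω_rod·sinφ = -0.22448 m/s;  V_Py = rω cosθ + a·ω_rod·cosφ = -0.26246 m/s.
|V_P| = √(V_Px² + V_Py²) = 0.34537 m/s.

0.345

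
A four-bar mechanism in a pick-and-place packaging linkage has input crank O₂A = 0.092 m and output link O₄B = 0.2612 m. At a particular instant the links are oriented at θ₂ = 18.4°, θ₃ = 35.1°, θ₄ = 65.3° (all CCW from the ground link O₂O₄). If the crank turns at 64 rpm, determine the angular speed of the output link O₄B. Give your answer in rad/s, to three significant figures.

ω₂ = 6.702 rad/s (from 64 rpm).
Differentiating the loop-closure r₂e^{iθ₂}+r₃e^{iθ₃}=r₁+r₄e^{iθ₄} gives r₂ω₂e^{iθ₂}+r₃ω₃e^{iθ₃}=r₄ω₄e^{iθ₄}.
Eliminating the other unknown: ω₄ = r₂ω₂ sin(θ₂−θ₃) / [r₄ sin(θ₄−θ₃)].
Numerator sine = -0.28736; denominator sine = +0.50302.
Result = 0.092·6.702·(-0.28736) / (0.2612·(+0.50302)) = -1.3485 rad/s; magnitude 1.3485 rad/s.

1.35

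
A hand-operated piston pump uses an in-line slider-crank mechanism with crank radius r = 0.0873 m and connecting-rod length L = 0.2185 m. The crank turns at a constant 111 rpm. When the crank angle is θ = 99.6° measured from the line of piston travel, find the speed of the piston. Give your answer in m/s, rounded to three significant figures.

0.928

ω = 2π·111/60 = 11.62 rad/s
For an in-line slider-crank, x = r cosθ + √(L² − r² sin²θ), so v = −rω sinθ·[1 + r cosθ/√(L² − r² sin²θ)].
With r = 0.0873 m, L = 0.2185 m, θ = 99.6°: √(L² − r² sin²θ) = 0.20083 m.
v = −0.0873·11.62·0.98600·[1 + 0.0873·-0.16677/0.20083] = -0.92802 m/s.
|v| = 0.92802 m/s.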